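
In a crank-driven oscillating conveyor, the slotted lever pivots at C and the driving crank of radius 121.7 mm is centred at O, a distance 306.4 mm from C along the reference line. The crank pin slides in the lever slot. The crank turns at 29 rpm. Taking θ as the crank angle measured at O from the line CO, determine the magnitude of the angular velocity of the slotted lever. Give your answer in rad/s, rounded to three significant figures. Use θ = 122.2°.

0.223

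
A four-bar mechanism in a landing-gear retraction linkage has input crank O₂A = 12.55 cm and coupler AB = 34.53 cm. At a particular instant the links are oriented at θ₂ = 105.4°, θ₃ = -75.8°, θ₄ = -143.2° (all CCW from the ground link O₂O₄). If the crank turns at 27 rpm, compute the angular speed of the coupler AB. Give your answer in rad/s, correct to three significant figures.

1.04

ω₂ = 2.827 rad/s (from 27 rpm).
Differentiating the loop-closure r₂e^{iθ₂}+r₃e^{iθ₃}=r₁+r₄e^{iθ₄} gives r₂ω₂e^{iθ₂}+r₃ω₃e^{iθ₃}=r₄ω₄e^{iθ₄}.
Eliminating the other unknown: ω₃ = r₂ω₂ sin(θ₄−θ₂) / [r₃ sin(θ₃−θ₄)].
Numerator sine = +0.93106; denominator sine = +0.92321.
Result = 0.1255·2.827·(+0.93106) / (0.3453·(+0.92321)) = +1.0364 rad/s; magnitude 1.0364 rad/s.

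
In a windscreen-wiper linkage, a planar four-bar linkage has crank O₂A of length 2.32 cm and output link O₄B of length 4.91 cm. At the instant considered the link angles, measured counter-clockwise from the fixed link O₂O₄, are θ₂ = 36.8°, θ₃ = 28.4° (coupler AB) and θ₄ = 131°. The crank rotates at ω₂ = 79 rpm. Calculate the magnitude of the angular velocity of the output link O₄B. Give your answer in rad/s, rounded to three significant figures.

0.585

ω₂ = 8.273 rad/s (from 79 rpm).
Differentiating the loop-closure r₂e^{iθ₂}+r₃e^{iθ₃}=r₁+r₄e^{iθ₄} gives r₂ω₂e^{iθ₂}+r₃ω₃e^{iθ₃}=r₄ω₄e^{iθ₄}.
Eliminating the other unknown: ω₄ = r₂ω₂ sin(θ₂−θ₃) / [r₄ sin(θ₄−θ₃)].
Numerator sine = +0.14608; denominator sine = +0.97592.
Result = 0.0232·8.273·(+0.14608) / (0.0491·(+0.97592)) = +0.58513 rad/s; magnitude 0.58513 rad/s.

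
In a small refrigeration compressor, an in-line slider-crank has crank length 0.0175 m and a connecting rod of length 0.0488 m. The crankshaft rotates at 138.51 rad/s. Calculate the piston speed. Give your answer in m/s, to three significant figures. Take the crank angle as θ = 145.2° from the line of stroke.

0.967

ω = 138.5 rad/s
For an in-line slider-crank, x = r cosθ + √(L² − r² sin²θ), so v = −rω sinθ·[1 + r cosθ/√(L² − r² sin²θ)].
With r = 0.0175 m, L = 0.0488 m, θ = 145.2°: √(L² − r² sin²θ) = 0.047767 m.
v = −0.0175·138.5·0.57071·[1 + 0.0175·-0.82115/0.047767] = -0.9672 m/s.
|v| = 0.9672 m/s.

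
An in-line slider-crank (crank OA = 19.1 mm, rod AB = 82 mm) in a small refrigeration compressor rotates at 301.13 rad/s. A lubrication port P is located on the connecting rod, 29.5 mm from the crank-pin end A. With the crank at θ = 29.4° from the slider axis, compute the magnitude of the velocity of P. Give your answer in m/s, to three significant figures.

ω = 301.1 rad/s.  Crank-pin speed |V_A| = rω = 5.7516 m/s, perpendicular to OA.
Rod angle: sinφ = −(r/L) sinθ ⇒ φ = -6.566°; ω_rod = −rω cosθ/√(L²−r²sin²θ) = -61.511 rad/s.
V_P = V_A + ω_rod × AP, with AP = 0.0295 m along the rod.
Components: V_Px = −rω sinθ − a·ω_rod·sinφ = -3.031 m/s;  V_Py = rω cosθ + a·ω_rod·cosφ = +3.2082 m/s.
|V_P| = √(V_Px² + V_Py²) = 4.4135 m/s.

4.41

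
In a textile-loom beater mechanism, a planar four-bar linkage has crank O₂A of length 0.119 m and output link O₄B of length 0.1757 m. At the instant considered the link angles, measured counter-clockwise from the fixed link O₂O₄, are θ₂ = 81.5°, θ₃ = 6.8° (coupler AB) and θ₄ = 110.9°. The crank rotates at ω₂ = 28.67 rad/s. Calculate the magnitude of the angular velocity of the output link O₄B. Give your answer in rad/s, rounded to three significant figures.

ω₂ = 28.67 rad/s
Differentiating the loop-closure r₂e^{iθ₂}+r₃e^{iθ₃}=r₁+r₄e^{iθ₄} gives r₂ω₂e^{iθ₂}+r₃ω₃e^{iθ₃}=r₄ω₄e^{iθ₄}.
Eliminating the other unknown: ω₄ = r₂ω₂ sin(θ₂−θ₃) / [r₄ sin(θ₄−θ₃)].
Numerator sine = +0.96456; denominator sine = +0.96987.
Result = 0.119·28.67·(+0.96456) / (0.1757·(+0.96987)) = +19.312 rad/s; magnitude 19.312 rad/s.

19.3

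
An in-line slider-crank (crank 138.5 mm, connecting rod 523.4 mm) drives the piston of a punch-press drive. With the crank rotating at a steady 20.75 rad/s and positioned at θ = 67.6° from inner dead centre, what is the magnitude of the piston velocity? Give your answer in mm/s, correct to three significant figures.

2930

ω = 20.75 rad/s
For an in-line slider-crank, x = r cosθ + √(L² − r² sin²θ), so v = −rω sinθ·[1 + r cosθ/√(L² − r² sin²θ)].
With r = 0.1385 m, L = 0.5234 m, θ = 67.6°: √(L² − r² sin²θ) = 0.50749 m.
v = −0.1385·20.75·0.92455·[1 + 0.1385·0.38107/0.50749] = -2.9334 m/s.
|v| = 2.9334 m/s = 2933.4 mm/s.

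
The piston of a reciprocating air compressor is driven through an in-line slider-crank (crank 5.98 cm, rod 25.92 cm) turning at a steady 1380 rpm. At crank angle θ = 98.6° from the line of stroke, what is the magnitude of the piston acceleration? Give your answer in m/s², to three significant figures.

469

ω = 2π·1380/60 = 144.5 rad/s
x(θ) = r cosθ + √(L² − r² sin²θ); with ω constant, a = ω²·d²x/dθ².
d²x/dθ² = −r cosθ − r²(cos2θ)/√u − r⁴ sin²2θ/(4u^{3/2}),  u = L² − r² sin²θ = 0.0636886 m².
Substituting r = 0.0598 m, L = 0.2592 m, θ = 98.6°: d²x/dθ² = +0.022461 m.
a = ω²·d²x/dθ² = (144.5)²·(+0.022461) = +469.08 m/s²;  |a| = 469.08 m/s².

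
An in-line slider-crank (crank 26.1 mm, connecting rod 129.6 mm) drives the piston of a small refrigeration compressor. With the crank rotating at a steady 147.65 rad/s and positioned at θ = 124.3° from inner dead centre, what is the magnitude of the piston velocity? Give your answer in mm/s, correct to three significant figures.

ω = 147.7 rad/s
For an in-line slider-crank, x = r cosθ + √(L² − r² sin²θ), so v = −rω sinθ·[1 + r cosθ/√(L² − r² sin²θ)].
With r = 0.0261 m, L = 0.1296 m, θ = 124.3°: √(L² − r² sin²θ) = 0.12779 m.
v = −0.0261·147.7·0.82610·[1 + 0.0261·-0.56353/0.12779] = -2.8171 m/s.
|v| = 2.8171 m/s = 2817.1 mm/s.

2820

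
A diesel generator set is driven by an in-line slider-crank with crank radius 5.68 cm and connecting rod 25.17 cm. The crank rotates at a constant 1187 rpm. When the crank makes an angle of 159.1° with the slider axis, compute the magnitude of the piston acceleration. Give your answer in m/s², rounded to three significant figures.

ω = 2π·1187/60 = 124.3 rad/s
x(θ) = r cosθ + √(L² − r² sin²θ); with ω constant, a = ω²·d²x/dθ².
d²x/dθ² = −r cosθ − r²(cos2θ)/√u − r⁴ sin²2θ/(4u^{3/2}),  u = L² − r² sin²θ = 0.0629423 m².
Substituting r = 0.0568 m, L = 0.2517 m, θ = 159.1°: d²x/dθ² = +0.043403 m.
a = ω²·d²x/dθ² = (124.3)²·(+0.043403) = +670.62 m/s²;  |a| = 670.62 m/s².

671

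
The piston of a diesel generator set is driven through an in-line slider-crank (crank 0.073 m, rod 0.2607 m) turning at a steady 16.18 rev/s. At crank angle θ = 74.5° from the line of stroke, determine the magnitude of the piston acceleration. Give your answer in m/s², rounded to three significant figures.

ω = 2π·16.2 = 101.7 rad/s
x(θ) = r cosθ + √(L² − r² sin²θ); with ω constant, a = ω²·d²x/dθ².
d²x/dθ² = −r cosθ − r²(cos2θ)/√u − r⁴ sin²2θ/(4u^{3/2}),  u = L² − r² sin²θ = 0.0630161 m².
Substituting r = 0.073 m, L = 0.2607 m, θ = 74.5°: d²x/dθ² = -0.001431 m.
a = ω²·d²x/dθ² = (101.7)²·(-0.001431) = -14.79 m/s²;  |a| = 14.79 m/s².

14.8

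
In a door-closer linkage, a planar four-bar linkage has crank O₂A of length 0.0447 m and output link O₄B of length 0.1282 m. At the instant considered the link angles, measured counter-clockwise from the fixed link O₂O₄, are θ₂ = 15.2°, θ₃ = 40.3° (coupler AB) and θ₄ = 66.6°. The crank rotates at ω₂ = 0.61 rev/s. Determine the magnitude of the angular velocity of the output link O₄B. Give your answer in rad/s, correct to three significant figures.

1.28

ω₂ = 3.833 rad/s (from 0.61 rev/s).
Differentiating the loop-closure r₂e^{iθ₂}+r₃e^{iθ₃}=r₁+r₄e^{iθ₄} gives r₂ω₂e^{iθ₂}+r₃ω₃e^{iθ₃}=r₄ω₄e^{iθ₄}.
Eliminating the other unknown: ω₄ = r₂ω₂ sin(θ₂−θ₃) / [r₄ sin(θ₄−θ₃)].
Numerator sine = -0.42420; denominator sine = +0.44307.
Result = 0.0447·3.833·(-0.42420) / (0.1282·(+0.44307)) = -1.2795 rad/s; magnitude 1.2795 rad/s.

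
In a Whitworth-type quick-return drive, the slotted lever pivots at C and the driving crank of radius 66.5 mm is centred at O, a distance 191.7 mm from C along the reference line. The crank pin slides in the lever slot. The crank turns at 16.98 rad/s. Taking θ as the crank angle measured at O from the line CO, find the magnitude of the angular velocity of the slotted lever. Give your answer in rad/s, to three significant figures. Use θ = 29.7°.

4.16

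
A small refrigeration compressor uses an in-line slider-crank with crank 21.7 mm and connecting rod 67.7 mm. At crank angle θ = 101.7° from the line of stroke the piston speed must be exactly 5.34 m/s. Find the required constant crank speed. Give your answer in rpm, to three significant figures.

2580

For an in-line slider-crank, |v_piston| = rω|sinθ|·[1 + r cosθ/√(L² − r² sin²θ)].
With r = 0.0217 m, L = 0.0677 m, θ = 101.7°: the bracketed kinematic factor |dx/dθ| = 0.019794 m.
ω = v/|dx/dθ| = 5.34/0.019794 = 269.77 rad/s.
N = 60ω/(2π) = 2576.1 rpm.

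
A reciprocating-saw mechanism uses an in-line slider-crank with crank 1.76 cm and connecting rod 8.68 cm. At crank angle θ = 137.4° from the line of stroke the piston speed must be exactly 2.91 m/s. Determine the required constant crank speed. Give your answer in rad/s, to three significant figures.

For an in-line slider-crank, |v_piston| = rω|sinθ|·[1 + r cosθ/√(L² − r² sin²θ)].
With r = 0.0176 m, L = 0.0868 m, θ = 137.4°: the bracketed kinematic factor |dx/dθ| = 0.010118 m.
ω = v/|dx/dθ| = 2.91/0.010118 = 287.61 rad/s.

288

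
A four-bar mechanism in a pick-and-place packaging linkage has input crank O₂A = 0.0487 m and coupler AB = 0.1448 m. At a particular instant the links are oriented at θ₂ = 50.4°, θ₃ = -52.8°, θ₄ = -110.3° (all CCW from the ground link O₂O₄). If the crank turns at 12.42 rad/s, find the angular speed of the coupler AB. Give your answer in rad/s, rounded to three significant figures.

ω₂ = 12.42 rad/s
Differentiating the loop-closure r₂e^{iθ₂}+r₃e^{iθ₃}=r₁+r₄e^{iθ₄} gives r₂ω₂e^{iθ₂}+r₃ω₃e^{iθ₃}=r₄ω₄e^{iθ₄}.
Eliminating the other unknown: ω₃ = r₂ω₂ sin(θ₄−θ₂) / [r₃ sin(θ₃−θ₄)].
Numerator sine = -0.33051; denominator sine = +0.84339.
Result = 0.0487·12.42·(-0.33051) / (0.1448·(+0.84339)) = -1.637 rad/s; magnitude 1.637 rad/s.

1.64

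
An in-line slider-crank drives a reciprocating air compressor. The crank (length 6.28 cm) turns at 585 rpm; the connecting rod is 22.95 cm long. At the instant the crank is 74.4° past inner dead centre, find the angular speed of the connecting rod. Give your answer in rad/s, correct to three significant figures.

ω = 61.26 rad/s (converted from 585 rpm).
The rod makes angle φ with the slider axis where L sinφ = r sinθ; differentiating, L cosφ·φ̇ = r ω cosθ.
L cosφ = √(L² − r² sin²θ) = 0.22139 m.
|ω_rod| = r ω |cosθ| / √(L² − r² sin²θ) = 0.0628·61.26·0.26892/0.22139 = 4.6732 rad/s.

4.67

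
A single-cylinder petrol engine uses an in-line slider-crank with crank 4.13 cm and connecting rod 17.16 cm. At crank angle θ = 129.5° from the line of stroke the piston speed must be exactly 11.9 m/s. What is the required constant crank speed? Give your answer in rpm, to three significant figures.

4220

For an in-line slider-crank, |v_piston| = rω|sinθ|·[1 + r cosθ/√(L² − r² sin²θ)].
With r = 0.0413 m, L = 0.1716 m, θ = 129.5°: the bracketed kinematic factor |dx/dθ| = 0.026903 m.
ω = v/|dx/dθ| = 11.9/0.026903 = 442.33 rad/s.
N = 60ω/(2π) = 4223.9 rpm.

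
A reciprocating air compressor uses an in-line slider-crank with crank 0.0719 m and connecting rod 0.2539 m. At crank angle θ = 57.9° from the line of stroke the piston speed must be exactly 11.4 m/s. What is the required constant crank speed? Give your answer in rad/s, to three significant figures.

162

For an in-line slider-crank, |v_piston| = rω|sinθ|·[1 + r cosθ/√(L² − r² sin²θ)].
With r = 0.0719 m, L = 0.2539 m, θ = 57.9°: the bracketed kinematic factor |dx/dθ| = 0.070349 m.
ω = v/|dx/dθ| = 11.4/0.070349 = 162.05 rad/s.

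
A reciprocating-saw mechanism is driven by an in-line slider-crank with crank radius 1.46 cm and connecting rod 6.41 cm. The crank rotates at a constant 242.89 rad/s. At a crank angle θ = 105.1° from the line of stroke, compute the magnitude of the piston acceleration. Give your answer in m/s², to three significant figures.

398

ω = 242.9 rad/s
x(θ) = r cosθ + √(L² − r² sin²θ); with ω constant, a = ω²·d²x/dθ².
d²x/dθ² = −r cosθ − r²(cos2θ)/√u − r⁴ sin²2θ/(4u^{3/2}),  u = L² − r² sin²θ = 0.00391012 m².
Substituting r = 0.0146 m, L = 0.0641 m, θ = 105.1°: d²x/dθ² = +0.0067378 m.
a = ω²·d²x/dθ² = (242.9)²·(+0.0067378) = +397.5 m/s²;  |a| = 397.5 m/s².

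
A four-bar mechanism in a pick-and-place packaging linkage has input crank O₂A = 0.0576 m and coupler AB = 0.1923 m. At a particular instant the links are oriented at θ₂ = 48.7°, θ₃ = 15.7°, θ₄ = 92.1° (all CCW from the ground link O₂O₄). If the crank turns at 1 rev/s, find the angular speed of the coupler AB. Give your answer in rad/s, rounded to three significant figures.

ω₂ = 6.283 rad/s (from 1 rev/s).
Differentiating the loop-closure r₂e^{iθ₂}+r₃e^{iθ₃}=r₁+r₄e^{iθ₄} gives r₂ω₂e^{iθ₂}+r₃ω₃e^{iθ₃}=r₄ω₄e^{iθ₄}.
Eliminating the other unknown: ω₃ = r₂ω₂ sin(θ₄−θ₂) / [r₃ sin(θ₃−θ₄)].
Numerator sine = +0.68709; denominator sine = -0.97196.
Result = 0.0576·6.283·(+0.68709) / (0.1923·(-0.97196)) = -1.3304 rad/s; magnitude 1.3304 rad/s.

1.33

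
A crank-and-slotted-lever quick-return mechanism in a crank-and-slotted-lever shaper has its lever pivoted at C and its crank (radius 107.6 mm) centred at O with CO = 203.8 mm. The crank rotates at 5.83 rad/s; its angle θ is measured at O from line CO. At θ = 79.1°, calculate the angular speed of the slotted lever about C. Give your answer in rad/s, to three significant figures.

1.49

ω = 5.83 rad/s
Crank pin A relative to C: A = (d + r cosθ, r sinθ); lever angle φ = atan2(r sinθ, d + r cosθ).
Differentiating tanφ: φ̇ = rω(d cosθ + r)/(d² + r² + 2dr cosθ).
d² + r² + 2dr cosθ = |CA|² = 0.0614055 m²;  d cosθ + r = +0.14614 m.
|ω_lever| = |0.1076·5.83·+0.14614| / 0.0614055 = 1.4929 rad/s.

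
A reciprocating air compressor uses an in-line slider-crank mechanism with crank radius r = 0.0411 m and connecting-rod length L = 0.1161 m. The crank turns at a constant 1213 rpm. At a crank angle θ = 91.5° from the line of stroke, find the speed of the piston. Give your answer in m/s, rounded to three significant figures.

5.17

ω = 2π·1213/60 = 127 rad/s
For an in-line slider-crank, x = r cosθ + √(L² − r² sin²θ), so v = −rω sinθ·[1 + r cosθ/√(L² − r² sin²θ)].
With r = 0.0411 m, L = 0.1161 m, θ = 91.5°: √(L² − r² sin²θ) = 0.10859 m.
v = −0.0411·127·0.99966·[1 + 0.0411·-0.02618/0.10859] = -5.1672 m/s.
|v| = 5.1672 m/s.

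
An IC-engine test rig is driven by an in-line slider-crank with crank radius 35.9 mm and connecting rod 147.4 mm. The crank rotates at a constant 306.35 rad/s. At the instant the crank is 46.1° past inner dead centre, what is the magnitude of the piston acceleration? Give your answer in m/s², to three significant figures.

2320

ω = 306.4 rad/s
x(θ) = r cosθ + √(L² − r² sin²θ); with ω constant, a = ω²·d²x/dθ².
d²x/dθ² = −r cosθ − r²(cos2θ)/√u − r⁴ sin²2θ/(4u^{3/2}),  u = L² − r² sin²θ = 0.0210576 m².
Substituting r = 0.0359 m, L = 0.1474 m, θ = 46.1°: d²x/dθ² = -0.024688 m.
a = ω²·d²x/dθ² = (306.4)²·(-0.024688) = -2317 m/s²;  |a| = 2317 m/s².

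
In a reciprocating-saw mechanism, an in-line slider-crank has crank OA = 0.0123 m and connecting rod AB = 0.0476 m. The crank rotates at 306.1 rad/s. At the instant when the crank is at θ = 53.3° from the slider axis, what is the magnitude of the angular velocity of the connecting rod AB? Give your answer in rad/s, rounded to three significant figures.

48.3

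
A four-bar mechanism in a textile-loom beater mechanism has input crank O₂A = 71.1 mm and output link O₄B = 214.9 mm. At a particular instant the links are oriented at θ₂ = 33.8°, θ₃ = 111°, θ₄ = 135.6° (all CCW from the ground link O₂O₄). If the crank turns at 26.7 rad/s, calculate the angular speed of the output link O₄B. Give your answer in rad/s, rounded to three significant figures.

ω₂ = 26.7 rad/s
Differentiating the loop-closure r₂e^{iθ₂}+r₃e^{iθ₃}=r₁+r₄e^{iθ₄} gives r₂ω₂e^{iθ₂}+r₃ω₃e^{iθ₃}=r₄ω₄e^{iθ₄}.
Eliminating the other unknown: ω₄ = r₂ω₂ sin(θ₂−θ₃) / [r₄ sin(θ₄−θ₃)].
Numerator sine = -0.97515; denominator sine = +0.41628.
Result = 0.0711·26.7·(-0.97515) / (0.2149·(+0.41628)) = -20.693 rad/s; magnitude 20.693 rad/s.

20.7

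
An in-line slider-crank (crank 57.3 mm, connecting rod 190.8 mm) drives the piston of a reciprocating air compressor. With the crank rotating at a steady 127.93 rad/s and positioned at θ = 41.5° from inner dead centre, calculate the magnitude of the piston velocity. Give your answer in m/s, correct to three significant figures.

ω = 127.9 rad/s
For an in-line slider-crank, x = r cosθ + √(L² − r² sin²θ), so v = −rω sinθ·[1 + r cosθ/√(L² − r² sin²θ)].
With r = 0.0573 m, L = 0.1908 m, θ = 41.5°: √(L² − r² sin²θ) = 0.18698 m.
v = −0.0573·127.9·0.66262·[1 + 0.0573·0.74896/0.18698] = -5.9721 m/s.
|v| = 5.9721 m/s.

5.97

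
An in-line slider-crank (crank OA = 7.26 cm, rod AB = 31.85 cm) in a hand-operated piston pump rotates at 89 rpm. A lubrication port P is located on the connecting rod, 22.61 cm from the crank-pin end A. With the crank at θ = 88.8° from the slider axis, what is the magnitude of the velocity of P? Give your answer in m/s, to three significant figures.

0.679

ω = 9.32 rad/s.  Crank-pin speed |V_A| = rω = 0.67664 m/s, perpendicular to OA.
Rod angle: sinφ = −(r/L) sinθ ⇒ φ = -13.173°; ω_rod = −rω cosθ/√(L²−r²sin²θ) = -0.045693 rad/s.
V_P = V_A + ω_rod × AP, with AP = 0.2261 m along the rod.
Components: V_Px = −rω sinθ − a·ω_rod·sinφ = -0.67884 m/s;  V_Py = rω cosθ + a·ω_rod·cosφ = +0.004111 m/s.
|V_P| = √(V_Px² + V_Py²) = 0.67885 m/s.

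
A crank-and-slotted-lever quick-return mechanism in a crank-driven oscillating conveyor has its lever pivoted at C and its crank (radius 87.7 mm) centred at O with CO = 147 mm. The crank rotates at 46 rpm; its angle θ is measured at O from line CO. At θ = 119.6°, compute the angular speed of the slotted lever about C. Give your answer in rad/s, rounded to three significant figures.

ω = 4.817 rad/s (from 46 rpm).
Crank pin A relative to C: A = (d + r cosθ, r sinθ); lever angle φ = atan2(r sinθ, d + r cosθ).
Differentiating tanφ: φ̇ = rω(d cosθ + r)/(d² + r² + 2dr cosθ).
d² + r² + 2dr cosθ = |CA|² = 0.0165646 m²;  d cosθ + r = +0.015091 m.
|ω_lever| = |0.0877·4.817·+0.015091| / 0.0165646 = 0.38487 rad/s.

0.385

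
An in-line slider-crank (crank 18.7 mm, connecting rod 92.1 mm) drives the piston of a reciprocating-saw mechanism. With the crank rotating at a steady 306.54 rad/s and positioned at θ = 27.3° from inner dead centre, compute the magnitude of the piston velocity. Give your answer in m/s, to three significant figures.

3.11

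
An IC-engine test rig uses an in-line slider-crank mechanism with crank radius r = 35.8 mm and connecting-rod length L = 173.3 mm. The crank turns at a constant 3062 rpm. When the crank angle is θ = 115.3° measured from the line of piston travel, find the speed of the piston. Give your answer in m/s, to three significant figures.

ω = 2π·3062/60 = 320.7 rad/s
For an in-line slider-crank, x = r cosθ + √(L² − r² sin²θ), so v = −rω sinθ·[1 + r cosθ/√(L² − r² sin²θ)].
With r = 0.0358 m, L = 0.1733 m, θ = 115.3°: √(L² − r² sin²θ) = 0.17025 m.
v = −0.0358·320.7·0.90408·[1 + 0.0358·-0.42736/0.17025] = -9.4456 m/s.
|v| = 9.4456 m/s.

9.45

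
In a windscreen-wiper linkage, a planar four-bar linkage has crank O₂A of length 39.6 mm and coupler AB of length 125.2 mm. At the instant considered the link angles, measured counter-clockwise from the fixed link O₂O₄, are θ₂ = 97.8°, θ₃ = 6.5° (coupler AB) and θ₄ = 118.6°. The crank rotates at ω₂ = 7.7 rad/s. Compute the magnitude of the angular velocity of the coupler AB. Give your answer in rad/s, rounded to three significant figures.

0.933

ω₂ = 7.7 rad/s
Differentiating the loop-closure r₂e^{iθ₂}+r₃e^{iθ₃}=r₁+r₄e^{iθ₄} gives r₂ω₂e^{iθ₂}+r₃ω₃e^{iθ₃}=r₄ω₄e^{iθ₄}.
Eliminating the other unknown: ω₃ = r₂ω₂ sin(θ₄−θ₂) / [r₃ sin(θ₃−θ₄)].
Numerator sine = +0.35511; denominator sine = -0.92653.
Result = 0.0396·7.7·(+0.35511) / (0.1252·(-0.92653)) = -0.93343 rad/s; magnitude 0.93343 rad/s.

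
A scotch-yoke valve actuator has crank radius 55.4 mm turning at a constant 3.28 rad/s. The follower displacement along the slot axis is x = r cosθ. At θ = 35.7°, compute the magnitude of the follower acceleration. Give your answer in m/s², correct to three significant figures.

0.484

ω = 3.28 rad/s
x = r cosθ ⇒ ẍ = −rω² cosθ (ω constant).
|a| = rω²|cosθ| = 0.0554·(3.28)²·|cos 35.7°| = 0.48401 m/s².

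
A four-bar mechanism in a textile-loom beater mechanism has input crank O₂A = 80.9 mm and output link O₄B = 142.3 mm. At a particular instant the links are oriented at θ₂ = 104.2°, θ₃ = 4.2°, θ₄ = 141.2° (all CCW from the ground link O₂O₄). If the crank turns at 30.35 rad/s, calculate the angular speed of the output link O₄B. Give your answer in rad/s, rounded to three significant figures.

24.9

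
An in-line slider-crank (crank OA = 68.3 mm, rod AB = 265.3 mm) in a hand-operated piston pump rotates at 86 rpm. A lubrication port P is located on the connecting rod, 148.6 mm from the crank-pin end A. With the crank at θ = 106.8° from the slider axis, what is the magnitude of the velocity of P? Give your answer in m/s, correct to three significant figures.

0.569

ω = 9.006 rad/s.  Crank-pin speed |V_A| = rω = 0.6151 m/s, perpendicular to OA.
Rod angle: sinφ = −(r/L) sinθ ⇒ φ = -14.268°; ω_rod = −rω cosθ/√(L²−r²sin²θ) = +0.69145 rad/s.
V_P = V_A + ω_rod × AP, with AP = 0.1486 m along the rod.
Components: V_Px = −rω sinθ − a·ω_rod·sinφ = -0.56353 m/s;  V_Py = rω cosθ + a·ω_rod·cosφ = -0.078204 m/s.
|V_P| = √(V_Px² + V_Py²) = 0.56893 m/s.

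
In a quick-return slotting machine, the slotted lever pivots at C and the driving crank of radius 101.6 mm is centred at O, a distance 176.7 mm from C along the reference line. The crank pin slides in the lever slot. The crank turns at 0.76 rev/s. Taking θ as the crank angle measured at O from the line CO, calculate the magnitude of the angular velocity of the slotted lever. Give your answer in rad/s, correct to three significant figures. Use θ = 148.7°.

2.20

ω = 4.775 rad/s (from 0.76 rev/s).
Crank pin A relative to C: A = (d + r cosθ, r sinθ); lever angle φ = atan2(r sinθ, d + r cosθ).
Differentiating tanφ: φ̇ = rω(d cosθ + r)/(d² + r² + 2dr cosθ).
d² + r² + 2dr cosθ = |CA|² = 0.0108657 m²;  d cosθ + r = -0.049383 m.
|ω_lever| = |0.1016·4.775·-0.049383| / 0.0108657 = 2.205 rad/s.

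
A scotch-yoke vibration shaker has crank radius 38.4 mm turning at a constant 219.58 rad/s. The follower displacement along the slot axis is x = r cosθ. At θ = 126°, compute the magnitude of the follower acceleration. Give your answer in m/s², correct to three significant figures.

1090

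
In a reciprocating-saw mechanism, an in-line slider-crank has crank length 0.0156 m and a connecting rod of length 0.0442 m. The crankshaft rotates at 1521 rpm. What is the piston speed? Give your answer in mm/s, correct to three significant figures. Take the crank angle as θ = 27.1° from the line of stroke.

ω = 2π·1521/60 = 159.3 rad/s
For an in-line slider-crank, x = r cosθ + √(L² − r² sin²θ), so v = −rω sinθ·[1 + r cosθ/√(L² − r² sin²θ)].
With r = 0.0156 m, L = 0.0442 m, θ = 27.1°: √(L² − r² sin²θ) = 0.043625 m.
v = −0.0156·159.3·0.45554·[1 + 0.0156·0.89021/0.043625] = -1.4922 m/s.
|v| = 1.4922 m/s = 1492.2 mm/s.

1490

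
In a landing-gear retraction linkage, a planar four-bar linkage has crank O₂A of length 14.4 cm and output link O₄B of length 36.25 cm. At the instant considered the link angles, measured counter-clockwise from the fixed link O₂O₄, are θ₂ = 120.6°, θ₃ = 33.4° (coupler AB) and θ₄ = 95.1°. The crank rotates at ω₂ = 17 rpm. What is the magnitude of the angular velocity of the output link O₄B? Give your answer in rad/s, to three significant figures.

ω₂ = 1.78 rad/s (from 17 rpm).
Differentiating the loop-closure r₂e^{iθ₂}+r₃e^{iθ₃}=r₁+r₄e^{iθ₄} gives r₂ω₂e^{iθ₂}+r₃ω₃e^{iθ₃}=r₄ω₄e^{iθ₄}.
Eliminating the other unknown: ω₄ = r₂ω₂ sin(θ₂−θ₃) / [r₄ sin(θ₄−θ₃)].
Numerator sine = +0.99881; denominator sine = +0.88048.
Result = 0.144·1.78·(+0.99881) / (0.3625·(+0.88048)) = +0.80222 rad/s; magnitude 0.80222 rad/s.

0.802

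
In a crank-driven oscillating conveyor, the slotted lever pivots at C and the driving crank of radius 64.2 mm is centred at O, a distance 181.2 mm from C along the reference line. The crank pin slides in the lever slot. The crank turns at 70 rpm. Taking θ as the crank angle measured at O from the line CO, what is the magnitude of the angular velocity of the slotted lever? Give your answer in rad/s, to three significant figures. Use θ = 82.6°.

1.03

ω = 7.33 rad/s (from 70 rpm).
Crank pin A relative to C: A = (d + r cosθ, r sinθ); lever angle φ = atan2(r sinθ, d + r cosθ).
Differentiating tanφ: φ̇ = rω(d cosθ + r)/(d² + r² + 2dr cosθ).
d² + r² + 2dr cosθ = |CA|² = 0.0399516 m²;  d cosθ + r = +0.087538 m.
|ω_lever| = |0.0642·7.33·+0.087538| / 0.0399516 = 1.0312 rad/s.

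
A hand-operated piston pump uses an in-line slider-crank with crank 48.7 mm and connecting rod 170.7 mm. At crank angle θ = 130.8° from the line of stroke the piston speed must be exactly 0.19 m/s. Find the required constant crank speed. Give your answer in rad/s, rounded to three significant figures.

6.37

For an in-line slider-crank, |v_piston| = rω|sinθ|·[1 + r cosθ/√(L² − r² sin²θ)].
With r = 0.0487 m, L = 0.1707 m, θ = 130.8°: the bracketed kinematic factor |dx/dθ| = 0.029827 m.
ω = v/|dx/dθ| = 0.19/0.029827 = 6.37 rad/s.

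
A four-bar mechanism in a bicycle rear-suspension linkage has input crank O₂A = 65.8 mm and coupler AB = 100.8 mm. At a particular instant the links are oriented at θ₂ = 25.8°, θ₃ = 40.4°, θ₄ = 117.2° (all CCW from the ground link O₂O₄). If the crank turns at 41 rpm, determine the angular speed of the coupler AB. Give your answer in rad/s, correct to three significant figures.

ω₂ = 4.294 rad/s (from 41 rpm).
Differentiating the loop-closure r₂e^{iθ₂}+r₃e^{iθ₃}=r₁+r₄e^{iθ₄} gives r₂ω₂e^{iθ₂}+r₃ω₃e^{iθ₃}=r₄ω₄e^{iθ₄}.
Eliminating the other unknown: ω₃ = r₂ω₂ sin(θ₄−θ₂) / [r₃ sin(θ₃−θ₄)].
Numerator sine = +0.99970; denominator sine = -0.97358.
Result = 0.0658·4.294·(+0.99970) / (0.1008·(-0.97358)) = -2.8779 rad/s; magnitude 2.8779 rad/s.

2.88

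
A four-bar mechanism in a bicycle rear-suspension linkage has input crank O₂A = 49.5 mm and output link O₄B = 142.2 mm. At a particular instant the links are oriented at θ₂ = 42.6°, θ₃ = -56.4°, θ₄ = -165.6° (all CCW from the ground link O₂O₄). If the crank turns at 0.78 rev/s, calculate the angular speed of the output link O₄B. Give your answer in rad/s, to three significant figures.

1.78

ω₂ = 4.901 rad/s (from 0.78 rev/s).
Differentiating the loop-closure r₂e^{iθ₂}+r₃e^{iθ₃}=r₁+r₄e^{iθ₄} gives r₂ω₂e^{iθ₂}+r₃ω₃e^{iθ₃}=r₄ω₄e^{iθ₄}.
Eliminating the other unknown: ω₄ = r₂ω₂ sin(θ₂−θ₃) / [r₄ sin(θ₄−θ₃)].
Numerator sine = +0.98769; denominator sine = -0.94438.
Result = 0.0495·4.901·(+0.98769) / (0.1422·(-0.94438)) = -1.7842 rad/s; magnitude 1.7842 rad/s.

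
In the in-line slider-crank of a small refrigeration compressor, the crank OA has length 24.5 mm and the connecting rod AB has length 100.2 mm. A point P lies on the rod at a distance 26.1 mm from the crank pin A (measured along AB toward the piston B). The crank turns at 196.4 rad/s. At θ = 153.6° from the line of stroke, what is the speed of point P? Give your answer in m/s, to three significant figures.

ω = 196.4 rad/s.  Crank-pin speed |V_A| = rω = 4.8118 m/s, perpendicular to OA.
Rod angle: sinφ = −(r/L) sinθ ⇒ φ = -6.241°; ω_rod = −rω cosθ/√(L²−r²sin²θ) = +43.27 rad/s.
V_P = V_A + ω_rod × AP, with AP = 0.0261 m along the rod.
Components: V_Px = −rω sinθ − a·ω_rod·sinφ = -2.0167 m/s;  V_Py = rω cosθ + a·ω_rod·cosφ = -3.1873 m/s.
|V_P| = √(V_Px² + V_Py²) = 3.7718 m/s.

3.77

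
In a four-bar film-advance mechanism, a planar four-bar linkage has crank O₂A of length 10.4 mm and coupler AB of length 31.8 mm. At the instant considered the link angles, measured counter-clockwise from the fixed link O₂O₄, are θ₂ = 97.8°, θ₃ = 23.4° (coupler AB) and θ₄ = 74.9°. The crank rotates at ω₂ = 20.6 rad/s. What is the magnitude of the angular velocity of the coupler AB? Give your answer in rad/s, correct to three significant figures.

3.35

ω₂ = 20.6 rad/s
Differentiating the loop-closure r₂e^{iθ₂}+r₃e^{iθ₃}=r₁+r₄e^{iθ₄} gives r₂ω₂e^{iθ₂}+r₃ω₃e^{iθ₃}=r₄ω₄e^{iθ₄}.
Eliminating the other unknown: ω₃ = r₂ω₂ sin(θ₄−θ₂) / [r₃ sin(θ₃−θ₄)].
Numerator sine = -0.38912; denominator sine = -0.78261.
Result = 0.0104·20.6·(-0.38912) / (0.0318·(-0.78261)) = +3.3498 rad/s; magnitude 3.3498 rad/s.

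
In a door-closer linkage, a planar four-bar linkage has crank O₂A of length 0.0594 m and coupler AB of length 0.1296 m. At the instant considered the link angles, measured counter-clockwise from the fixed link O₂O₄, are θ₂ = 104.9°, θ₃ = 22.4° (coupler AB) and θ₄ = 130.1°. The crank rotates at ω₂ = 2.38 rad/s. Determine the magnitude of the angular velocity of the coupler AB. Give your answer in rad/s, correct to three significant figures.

0.488

ω₂ = 2.38 rad/s
Differentiating the loop-closure r₂e^{iθ₂}+r₃e^{iθ₃}=r₁+r₄e^{iθ₄} gives r₂ω₂e^{iθ₂}+r₃ω₃e^{iθ₃}=r₄ω₄e^{iθ₄}.
Eliminating the other unknown: ω₃ = r₂ω₂ sin(θ₄−θ₂) / [r₃ sin(θ₃−θ₄)].
Numerator sine = +0.42578; denominator sine = -0.95266.
Result = 0.0594·2.38·(+0.42578) / (0.1296·(-0.95266)) = -0.48753 rad/s; magnitude 0.48753 rad/s.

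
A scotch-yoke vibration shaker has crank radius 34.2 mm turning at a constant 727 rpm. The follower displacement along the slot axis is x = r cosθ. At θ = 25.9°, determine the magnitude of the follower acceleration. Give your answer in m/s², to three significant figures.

ω = 76.13 rad/s (from 727 rpm).
x = r cosθ ⇒ ẍ = −rω² cosθ (ω constant).
|a| = rω²|cosθ| = 0.0342·(76.13)²·|cos 25.9°| = 178.31 m/s².

178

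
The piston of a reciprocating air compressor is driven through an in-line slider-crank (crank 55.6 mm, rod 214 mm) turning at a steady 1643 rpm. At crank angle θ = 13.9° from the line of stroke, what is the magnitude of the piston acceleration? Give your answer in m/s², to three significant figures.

ω = 2π·1643/60 = 172.1 rad/s
x(θ) = r cosθ + √(L² − r² sin²θ); with ω constant, a = ω²·d²x/dθ².
d²x/dθ² = −r cosθ − r²(cos2θ)/√u − r⁴ sin²2θ/(4u^{3/2}),  u = L² − r² sin²θ = 0.0456176 m².
Substituting r = 0.0556 m, L = 0.214 m, θ = 13.9°: d²x/dθ² = -0.066828 m.
a = ω²·d²x/dθ² = (172.1)²·(-0.066828) = -1978.3 m/s²;  |a| = 1978.3 m/s².

1980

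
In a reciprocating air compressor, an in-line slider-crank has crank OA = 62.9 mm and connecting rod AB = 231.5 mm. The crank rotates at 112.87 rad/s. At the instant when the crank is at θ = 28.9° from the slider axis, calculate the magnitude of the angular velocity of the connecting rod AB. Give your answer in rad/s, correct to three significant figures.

27.1

ω = 112.9 rad/s
The rod makes angle φ with the slider axis where L sinφ = r sinθ; differentiating, L cosφ·φ̇ = r ω cosθ.
L cosφ = √(L² − r² sin²θ) = 0.2295 m.
|ω_rod| = r ω |cosθ| / √(L² − r² sin²θ) = 0.0629·112.9·0.87546/0.2295 = 27.083 rad/s.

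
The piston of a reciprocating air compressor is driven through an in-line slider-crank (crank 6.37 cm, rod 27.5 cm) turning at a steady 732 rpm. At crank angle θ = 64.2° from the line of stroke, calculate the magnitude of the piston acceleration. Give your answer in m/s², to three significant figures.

109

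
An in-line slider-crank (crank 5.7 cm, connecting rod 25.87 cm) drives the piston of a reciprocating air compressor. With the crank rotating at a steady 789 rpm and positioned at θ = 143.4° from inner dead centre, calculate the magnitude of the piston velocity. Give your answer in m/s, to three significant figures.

2.31

ω = 2π·789/60 = 82.62 rad/s
For an in-line slider-crank, x = r cosθ + √(L² − r² sin²θ), so v = −rω sinθ·[1 + r cosθ/√(L² − r² sin²θ)].
With r = 0.057 m, L = 0.2587 m, θ = 143.4°: √(L² − r² sin²θ) = 0.25646 m.
v = −0.057·82.62·0.59622·[1 + 0.057·-0.80282/0.25646] = -2.3069 m/s.
|v| = 2.3069 m/s.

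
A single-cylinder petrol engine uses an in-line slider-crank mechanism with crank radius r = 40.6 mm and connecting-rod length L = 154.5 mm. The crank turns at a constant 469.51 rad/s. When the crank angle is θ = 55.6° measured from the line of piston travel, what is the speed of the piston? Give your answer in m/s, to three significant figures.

ω = 469.5 rad/s
For an in-line slider-crank, x = r cosθ + √(L² − r² sin²θ), so v = −rω sinθ·[1 + r cosθ/√(L² − r² sin²θ)].
With r = 0.0406 m, L = 0.1545 m, θ = 55.6°: √(L² − r² sin²θ) = 0.15082 m.
v = −0.0406·469.5·0.82511·[1 + 0.0406·0.56497/0.15082] = -18.12 m/s.
|v| = 18.12 m/s.

18.1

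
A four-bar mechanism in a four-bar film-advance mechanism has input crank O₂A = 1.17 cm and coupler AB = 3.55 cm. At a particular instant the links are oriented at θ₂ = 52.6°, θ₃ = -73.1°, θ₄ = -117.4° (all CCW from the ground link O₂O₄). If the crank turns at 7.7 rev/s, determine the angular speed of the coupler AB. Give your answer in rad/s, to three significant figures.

3.96

ω₂ = 48.38 rad/s (from 7.7 rev/s).
Differentiating the loop-closure r₂e^{iθ₂}+r₃e^{iθ₃}=r₁+r₄e^{iθ₄} gives r₂ω₂e^{iθ₂}+r₃ω₃e^{iθ₃}=r₄ω₄e^{iθ₄}.
Eliminating the other unknown: ω₃ = r₂ω₂ sin(θ₄−θ₂) / [r₃ sin(θ₃−θ₄)].
Numerator sine = -0.17365; denominator sine = +0.69842.
Result = 0.0117·48.38·(-0.17365) / (0.0355·(+0.69842)) = -3.9645 rad/s; magnitude 3.9645 rad/s.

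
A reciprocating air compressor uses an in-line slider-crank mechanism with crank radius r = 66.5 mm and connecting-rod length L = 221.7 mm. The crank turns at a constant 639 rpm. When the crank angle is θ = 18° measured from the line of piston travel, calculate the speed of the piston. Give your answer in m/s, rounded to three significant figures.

1.77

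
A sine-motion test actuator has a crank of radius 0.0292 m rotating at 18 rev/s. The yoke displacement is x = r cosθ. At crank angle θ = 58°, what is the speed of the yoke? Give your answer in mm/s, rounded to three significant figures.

2800

ω = 113.1 rad/s (from 18 rev/s).
x = r cosθ ⇒ ẋ = −rω sinθ.
|v| = rω|sinθ| = 0.0292·113.1·|sin 58°| = 2.8006 m/s = 2800.6 mm/s.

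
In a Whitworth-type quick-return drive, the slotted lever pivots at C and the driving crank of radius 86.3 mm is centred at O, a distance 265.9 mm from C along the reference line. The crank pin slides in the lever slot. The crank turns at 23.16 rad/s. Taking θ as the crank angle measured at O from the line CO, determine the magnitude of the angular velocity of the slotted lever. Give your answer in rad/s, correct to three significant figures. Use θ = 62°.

4.23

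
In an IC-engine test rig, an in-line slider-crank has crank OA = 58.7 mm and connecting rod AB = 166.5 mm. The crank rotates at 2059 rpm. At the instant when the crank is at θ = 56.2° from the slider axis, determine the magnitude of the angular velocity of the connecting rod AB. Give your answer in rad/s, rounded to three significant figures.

44.2

ω = 215.6 rad/s (converted from 2059 rpm).
The rod makes angle φ with the slider axis where L sinφ = r sinθ; differentiating, L cosφ·φ̇ = r ω cosθ.
L cosφ = √(L² − r² sin²θ) = 0.15919 m.
|ω_rod| = r ω |cosθ| / √(L² − r² sin²θ) = 0.0587·215.6·0.55630/0.15919 = 44.228 rad/s.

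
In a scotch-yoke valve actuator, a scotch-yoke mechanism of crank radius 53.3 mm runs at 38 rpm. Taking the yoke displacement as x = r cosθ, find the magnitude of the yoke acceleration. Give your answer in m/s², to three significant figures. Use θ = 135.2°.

0.599

ω = 3.979 rad/s (from 38 rpm).
x = r cosθ ⇒ ẍ = −rω² cosθ (ω constant).
|a| = rω²|cosθ| = 0.0533·(3.979)²·|cos 135.2°| = 0.59889 m/s².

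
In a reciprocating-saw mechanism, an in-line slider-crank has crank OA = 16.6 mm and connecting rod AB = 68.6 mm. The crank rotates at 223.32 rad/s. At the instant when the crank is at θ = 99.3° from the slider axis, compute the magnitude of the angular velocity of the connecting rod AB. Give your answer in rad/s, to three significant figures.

ω = 223.3 rad/s
The rod makes angle φ with the slider axis where L sinφ = r sinθ; differentiating, L cosφ·φ̇ = r ω cosθ.
L cosφ = √(L² − r² sin²θ) = 0.066615 m.
|ω_rod| = r ω |cosθ| / √(L² − r² sin²θ) = 0.0166·223.3·0.16160/0.066615 = 8.9932 rad/s.

8.99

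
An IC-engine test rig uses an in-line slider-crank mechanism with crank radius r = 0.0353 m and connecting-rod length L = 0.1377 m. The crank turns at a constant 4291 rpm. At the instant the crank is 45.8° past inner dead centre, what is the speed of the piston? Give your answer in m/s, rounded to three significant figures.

13.4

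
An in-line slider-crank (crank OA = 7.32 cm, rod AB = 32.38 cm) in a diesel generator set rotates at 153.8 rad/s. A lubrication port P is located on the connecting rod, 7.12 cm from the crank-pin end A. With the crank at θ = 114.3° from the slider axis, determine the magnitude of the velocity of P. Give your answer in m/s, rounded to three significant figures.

10.7

ω = 153.8 rad/s.  Crank-pin speed |V_A| = rω = 11.258 m/s, perpendicular to OA.
Rod angle: sinφ = −(r/L) sinθ ⇒ φ = -11.890°; ω_rod = −rω cosθ/√(L²−r²sin²θ) = +14.622 rad/s.
V_P = V_A + ω_rod × AP, with AP = 0.0712 m along the rod.
Components: V_Px = −rω sinθ − a·ω_rod·sinφ = -10.046 m/s;  V_Py = rω cosθ + a·ω_rod·cosφ = -3.6142 m/s.
|V_P| = √(V_Px² + V_Py²) = 10.677 m/s.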